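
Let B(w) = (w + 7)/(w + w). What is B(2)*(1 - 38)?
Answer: -333/4 ≈ -83.250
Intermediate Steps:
B(w) = (7 + w)/(2*w) (B(w) = (7 + w)/((2*w)) = (7 + w)*(1/(2*w)) = (7 + w)/(2*w))
B(2)*(1 - 38) = ((½)*(7 + 2)/2)*(1 - 38) = ((½)*(½)*9)*(-37) = (9/4)*(-37) = -333/4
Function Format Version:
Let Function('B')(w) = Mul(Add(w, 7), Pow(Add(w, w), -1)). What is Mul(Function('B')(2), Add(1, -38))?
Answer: Rational(-333, 4) ≈ -83.250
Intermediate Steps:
Function('B')(w) = Mul(Rational(1, 2), Pow(w, -1), Add(7, w)) (Function('B')(w) = Mul(Add(7, w), Pow(Mul(2, w), -1)) = Mul(Add(7, w), Mul(Rational(1, 2), Pow(w, -1))) = Mul(Rational(1, 2), Pow(w, -1), Add(7, w)))
Mul(Function('B')(2), Add(1, -38)) = Mul(Mul(Rational(1, 2), Pow(2, -1), Add(7, 2)), Add(1, -38)) = Mul(Mul(Rational(1, 2), Rational(1, 2), 9), -37) = Mul(Rational(9, 4), -37) = Rational(-333, 4)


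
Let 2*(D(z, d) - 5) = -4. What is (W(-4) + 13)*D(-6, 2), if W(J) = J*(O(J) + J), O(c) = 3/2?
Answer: 69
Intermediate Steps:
O(c) = 3/2 (O(c) = 3*(½) = 3/2)
D(z, d) = 3 (D(z, d) = 5 + (½)*(-4) = 5 - 2 = 3)
W(J) = J*(3/2 + J)
(W(-4) + 13)*D(-6, 2) = ((½)*(-4)*(3 + 2*(-4)) + 13)*3 = ((½)*(-4)*(3 - 8) + 13)*3 = ((½)*(-4)*(-5) + 13)*3 = (10 + 13)*3 = 23*3 = 69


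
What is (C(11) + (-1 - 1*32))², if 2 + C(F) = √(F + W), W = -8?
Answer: (35 - √3)² ≈ 1106.8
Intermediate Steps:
C(F) = -2 + √(-8 + F) (C(F) = -2 + √(F - 8) = -2 + √(-8 + F))
(C(11) + (-1 - 1*32))² = ((-2 + √(-8 + 11)) + (-1 - 1*32))² = ((-2 + √3) + (-1 - 32))² = ((-2 + √3) - 33)² = (-35 + √3)²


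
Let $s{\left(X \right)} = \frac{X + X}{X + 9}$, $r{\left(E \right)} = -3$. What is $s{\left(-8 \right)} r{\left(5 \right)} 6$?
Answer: $288$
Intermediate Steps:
$s{\left(X \right)} = \frac{2 X}{9 + X}$
$s{\left(-8 \right)} r{\left(5 \right)} 6 = 2 \left(-8\right) \frac{1}{9 - 8} \left(-3\right) 6 = 2 \left(-8\right) 1^{-1} \left(-3\right) 6 = 2 \left(-8\right) 1 \left(-3\right) 6 = \left(-16\right) \left(-3\right) 6 = 48 \cdot 6 = 288$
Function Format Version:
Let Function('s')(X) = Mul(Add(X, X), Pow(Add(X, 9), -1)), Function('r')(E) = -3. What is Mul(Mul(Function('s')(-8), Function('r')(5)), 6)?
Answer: 288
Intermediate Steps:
Function('s')(X) = Mul(2, X, Pow(Add(9, X), -1)) (Function('s')(X) = Mul(Mul(2, X), Pow(Add(9, X), -1)) = Mul(2, X, Pow(Add(9, X), -1)))
Mul(Mul(Function('s')(-8), Function('r')(5)), 6) = Mul(Mul(Mul(2, -8, Pow(Add(9, -8), -1)), -3), 6) = Mul(Mul(Mul(2, -8, Pow(1, -1)), -3), 6) = Mul(Mul(Mul(2, -8, 1), -3), 6) = Mul(Mul(-16, -3), 6) = Mul(48, 6) = 288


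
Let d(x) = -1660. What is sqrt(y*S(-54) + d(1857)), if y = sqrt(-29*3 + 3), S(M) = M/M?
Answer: sqrt(-1660 + 2*I*sqrt(21)) ≈ 0.1125 + 40.743*I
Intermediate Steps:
S(M) = 1
y = 2*I*sqrt(21) (y = sqrt(-87 + 3) = sqrt(-84) = 2*I*sqrt(21) ≈ 9.1651*I)
sqrt(y*S(-54) + d(1857)) = sqrt((2*I*sqrt(21))*1 - 1660) = sqrt(2*I*sqrt(21) - 1660) = sqrt(-1660 + 2*I*sqrt(21))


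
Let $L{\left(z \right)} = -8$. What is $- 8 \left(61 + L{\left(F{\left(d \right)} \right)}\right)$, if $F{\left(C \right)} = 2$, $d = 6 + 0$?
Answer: $-424$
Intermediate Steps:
$d = 6$
$- 8 \left(61 + L{\left(F{\left(d \right)} \right)}\right) = - 8 \left(61 - 8\right) = \left(-8\right) 53 = -424$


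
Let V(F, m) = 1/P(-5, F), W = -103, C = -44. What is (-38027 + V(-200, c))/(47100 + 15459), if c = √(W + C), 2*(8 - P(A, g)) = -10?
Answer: -494350/813267 ≈ -0.60786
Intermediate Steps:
P(A, g) = 13 (P(A, g) = 8 - ½*(-10) = 8 + 5 = 13)
c = 7*I*√3 (c = √(-103 - 44) = √(-147) = 7*I*√3 ≈ 12.124*I)
V(F, m) = 1/13
(-38027 + V(-200, c))/(47100 + 15459) = (-38027 + 1/13)/(47100 + 15459) = -494350/13/62559 = -494350/13*1/62559 = -494350/813267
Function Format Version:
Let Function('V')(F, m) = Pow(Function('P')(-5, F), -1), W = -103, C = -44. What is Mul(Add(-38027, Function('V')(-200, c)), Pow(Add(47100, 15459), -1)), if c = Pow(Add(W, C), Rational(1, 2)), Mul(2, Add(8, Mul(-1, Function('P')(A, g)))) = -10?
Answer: Rational(-494350, 813267) ≈ -0.60786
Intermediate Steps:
Function('P')(A, g) = 13 (Function('P')(A, g) = Add(8, Mul(Rational(-1, 2), -10)) = Add(8, 5) = 13)
c = Mul(7, I, Pow(3, Rational(1, 2))) (c = Pow(Add(-103, -44), Rational(1, 2)) = Pow(-147, Rational(1, 2)) = Mul(7, I, Pow(3, Rational(1, 2))) ≈ Mul(12.124, I))
Function('V')(F, m) = Rational(1, 13) (Function('V')(F, m) = Pow(13, -1) = Rational(1, 13))
Mul(Add(-38027, Function('V')(-200, c)), Pow(Add(47100, 15459), -1)) = Mul(Add(-38027, Rational(1, 13)), Pow(Add(47100, 15459), -1)) = Mul(Rational(-494350, 13), Pow(62559, -1)) = Mul(Rational(-494350, 13), Rational(1, 62559)) = Rational(-494350, 813267)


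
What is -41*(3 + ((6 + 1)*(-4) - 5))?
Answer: 1230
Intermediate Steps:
-41*(3 + ((6 + 1)*(-4) - 5)) = -41*(3 + (7*(-4) - 5)) = -41*(3 + (-28 - 5)) = -41*(3 - 33) = -41*(-30) = 1230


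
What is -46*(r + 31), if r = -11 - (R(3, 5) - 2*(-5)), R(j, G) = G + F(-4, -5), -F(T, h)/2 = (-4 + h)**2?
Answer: -7682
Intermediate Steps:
F(T, h) = -2*(-4 + h)**2
R(j, G) = -162 + G (R(j, G) = G - 2*(-4 - 5)**2 = G - 2*(-9)**2 = G - 2*81 = G - 162 = -162 + G)
r = 136 (r = -11 - ((-162 + 5) - 2*(-5)) = -11 - (-157 + 10) = -11 - 1*(-147) = -11 + 147 = 136)
-46*(r + 31) = -46*(136 + 31) = -46*167 = -7682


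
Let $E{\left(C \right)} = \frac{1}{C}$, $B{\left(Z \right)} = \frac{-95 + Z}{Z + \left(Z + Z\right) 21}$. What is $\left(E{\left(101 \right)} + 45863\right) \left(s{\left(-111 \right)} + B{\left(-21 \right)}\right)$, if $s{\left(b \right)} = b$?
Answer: $- \frac{463758363188}{91203} \approx -5.0849 \cdot 10^{6}$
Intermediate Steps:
$B{\left(Z \right)} = \frac{-95 + Z}{43 Z}$ ($B{\left(Z \right)} = \frac{-95 + Z}{Z + 2 Z 21} = \frac{-95 + Z}{Z + 42 Z} = \frac{-95 + Z}{43 Z}$)
$\left(E{\left(101 \right)} + 45863\right) \left(s{\left(-111 \right)} + B{\left(-21 \right)}\right) = \left(\frac{1}{101} + 45863\right) \left(-111 + \frac{-95 - 21}{43 \left(-21\right)}\right) = \left(\frac{1}{101} + 45863\right) \left(-111 + \frac{1}{43} \left(- \frac{1}{21}\right) \left(-116\right)\right) = \frac{4632164 \left(-111 + \frac{116}{903}\right)}{101} = \frac{4632164}{101} \left(- \frac{100117}{903}\right) = - \frac{463758363188}{91203}$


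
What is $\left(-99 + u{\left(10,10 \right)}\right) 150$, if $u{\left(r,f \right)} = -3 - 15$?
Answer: $-17550$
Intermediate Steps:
$u{\left(r,f \right)} = -18$ ($u{\left(r,f \right)} = -3 - 15 = -18$)
$\left(-99 + u{\left(10,10 \right)}\right) 150 = \left(-99 - 18\right) 150 = \left(-117\right) 150 = -17550$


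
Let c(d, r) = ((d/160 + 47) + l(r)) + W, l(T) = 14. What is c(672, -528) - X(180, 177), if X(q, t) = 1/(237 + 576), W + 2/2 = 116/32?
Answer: 2205629/32520 ≈ 67.824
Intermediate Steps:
W = 21/8 (W = -1 + 116/32 = -1 + 116*(1/32) = -1 + 29/8 = 21/8 ≈ 2.6250)
c(d, r) = 509/8 + d/160 (c(d, r) = ((d/160 + 47) + 14) + 21/8 = ((47 + d/160) + 14) + 21/8 = (61 + d/160) + 21/8 = 509/8 + d/160)
X(q, t) = 1/813
c(672, -528) - X(180, 177) = (509/8 + (1/160)*672) - 1*1/813 = (509/8 + 21/5) - 1/813 = 2713/40 - 1/813 = 2205629/32520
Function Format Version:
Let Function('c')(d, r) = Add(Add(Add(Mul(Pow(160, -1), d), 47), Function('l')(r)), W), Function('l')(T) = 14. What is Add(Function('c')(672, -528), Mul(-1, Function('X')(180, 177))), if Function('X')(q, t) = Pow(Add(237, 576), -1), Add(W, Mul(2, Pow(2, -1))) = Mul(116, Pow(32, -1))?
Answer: Rational(2205629, 32520) ≈ 67.824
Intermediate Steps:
W = Rational(21, 8) (W = Add(-1, Mul(116, Pow(32, -1))) = Add(-1, Mul(116, Rational(1, 32))) = Add(-1, Rational(29, 8)) = Rational(21, 8) ≈ 2.6250)
Function('c')(d, r) = Add(Rational(509, 8), Mul(Rational(1, 160), d)) (Function('c')(d, r) = Add(Add(Add(Mul(Pow(160, -1), d), 47), 14), Rational(21, 8)) = Add(Add(Add(Mul(Rational(1, 160), d), 47), 14), Rational(21, 8)) = Add(Add(Add(47, Mul(Rational(1, 160), d)), 14), Rational(21, 8)) = Add(Add(61, Mul(Rational(1, 160), d)), Rational(21, 8)) = Add(Rational(509, 8), Mul(Rational(1, 160), d)))
Function('X')(q, t) = Rational(1, 813) (Function('X')(q, t) = Pow(813, -1) = Rational(1, 813))
Add(Function('c')(672, -528), Mul(-1, Function('X')(180, 177))) = Add(Add(Rational(509, 8), Mul(Rational(1, 160), 672)), Mul(-1, Rational(1, 813))) = Add(Add(Rational(509, 8), Rational(21, 5)), Rational(-1, 813)) = Add(Rational(2713, 40), Rational(-1, 813)) = Rational(2205629, 32520)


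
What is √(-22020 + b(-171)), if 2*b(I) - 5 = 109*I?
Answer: I*√31337 ≈ 177.02*I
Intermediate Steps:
b(I) = 5/2 + 109*I/2 (b(I) = 5/2 + (109*I)/2 = 5/2 + 109*I/2)
√(-22020 + b(-171)) = √(-22020 + (5/2 + (109/2)*(-171))) = √(-22020 + (5/2 - 18639/2)) = √(-22020 - 9317) = √(-31337) = I*√31337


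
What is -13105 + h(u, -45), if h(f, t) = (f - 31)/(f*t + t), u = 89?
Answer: -26537654/2025 ≈ -13105.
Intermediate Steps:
h(f, t) = (-31 + f)/(t + f*t)
-13105 + h(u, -45) = -13105 + (-31 + 89)/((-45)*(1 + 89)) = -13105 - 1/45*58/90 = -13105 - 1/45*1/90*58 = -13105 - 29/2025 = -26537654/2025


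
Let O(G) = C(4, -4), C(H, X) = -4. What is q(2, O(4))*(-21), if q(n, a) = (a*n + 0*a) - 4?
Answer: 252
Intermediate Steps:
O(G) = -4
q(n, a) = -4 + a*n (q(n, a) = (a*n + 0) - 4 = a*n - 4 = -4 + a*n)
q(2, O(4))*(-21) = (-4 - 4*2)*(-21) = (-4 - 8)*(-21) = -12*(-21) = 252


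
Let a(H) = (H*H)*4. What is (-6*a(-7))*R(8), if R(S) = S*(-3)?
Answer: 28224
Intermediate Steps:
a(H) = 4*H**2 (a(H) = H**2*4 = 4*H**2)
R(S) = -3*S
(-6*a(-7))*R(8) = (-24*(-7)**2)*(-3*8) = -24*49*(-24) = -6*196*(-24) = -1176*(-24) = 28224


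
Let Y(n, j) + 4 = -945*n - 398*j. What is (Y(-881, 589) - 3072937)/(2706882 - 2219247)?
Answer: -2474818/487635 ≈ -5.0751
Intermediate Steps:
Y(n, j) = -4 - 945*n - 398*j (Y(n, j) = -4 + (-945*n - 398*j) = -4 - 945*n - 398*j)
(Y(-881, 589) - 3072937)/(2706882 - 2219247) = ((-4 - 945*(-881) - 398*589) - 3072937)/(2706882 - 2219247) = ((-4 + 832545 - 234422) - 3072937)/487635 = (598119 - 3072937)*(1/487635) = -2474818*1/487635 = -2474818/487635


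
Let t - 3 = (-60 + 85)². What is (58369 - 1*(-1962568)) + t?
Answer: 2021565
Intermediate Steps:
t = 628 (t = 3 + (-60 + 85)² = 3 + 25² = 3 + 625 = 628)
(58369 - 1*(-1962568)) + t = (58369 - 1*(-1962568)) + 628 = (58369 + 1962568) + 628 = 2020937 + 628 = 2021565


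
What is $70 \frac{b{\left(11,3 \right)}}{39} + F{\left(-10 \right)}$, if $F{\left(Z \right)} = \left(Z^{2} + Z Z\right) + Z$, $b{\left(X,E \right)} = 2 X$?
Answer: $\frac{8950}{39} \approx 229.49$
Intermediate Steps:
$F{\left(Z \right)} = Z + 2 Z^{2}$ ($F{\left(Z \right)} = \left(Z^{2} + Z^{2}\right) + Z = 2 Z^{2} + Z = Z + 2 Z^{2}$)
$70 \frac{b{\left(11,3 \right)}}{39} + F{\left(-10 \right)} = 70 \frac{2 \cdot 11}{39} - 10 \left(1 + 2 \left(-10\right)\right) = 70 \cdot 22 \cdot \frac{1}{39} - 10 \left(1 - 20\right) = 70 \cdot \frac{22}{39} - -190 = \frac{1540}{39} + 190 = \frac{8950}{39}$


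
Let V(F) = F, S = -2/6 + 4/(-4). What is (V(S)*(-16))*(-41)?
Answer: -2624/3 ≈ -874.67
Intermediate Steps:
S = -4/3 (S = -2*1/6 + 4*(-1/4) = -1/3 - 1 = -4/3 ≈ -1.3333)
(V(S)*(-16))*(-41) = -4/3*(-16)*(-41) = (64/3)*(-41) = -2624/3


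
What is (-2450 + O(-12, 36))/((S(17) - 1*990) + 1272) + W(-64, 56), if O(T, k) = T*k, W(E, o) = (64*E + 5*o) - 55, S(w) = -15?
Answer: -1036439/267 ≈ -3881.8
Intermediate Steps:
W(E, o) = -55 + 5*o + 64*E (W(E, o) = (5*o + 64*E) - 55 = -55 + 5*o + 64*E)
(-2450 + O(-12, 36))/((S(17) - 1*990) + 1272) + W(-64, 56) = (-2450 - 12*36)/((-15 - 1*990) + 1272) + (-55 + 5*56 + 64*(-64)) = (-2450 - 432)/((-15 - 990) + 1272) + (-55 + 280 - 4096) = -2882/(-1005 + 1272) - 3871 = -2882/267 - 3871 = -1036439/267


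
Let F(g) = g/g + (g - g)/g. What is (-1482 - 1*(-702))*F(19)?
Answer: -780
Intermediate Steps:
F(g) = 1 (F(g) = 1 + 0/g = 1 + 0 = 1)
(-1482 - 1*(-702))*F(19) = (-1482 - 1*(-702))*1 = (-1482 + 702)*1 = -780*1 = -780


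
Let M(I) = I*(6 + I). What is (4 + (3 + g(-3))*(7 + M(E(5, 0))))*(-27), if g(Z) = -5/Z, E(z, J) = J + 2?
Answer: -3006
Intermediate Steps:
E(z, J) = 2 + J
(4 + (3 + g(-3))*(7 + M(E(5, 0))))*(-27) = (4 + (3 - 5/(-3))*(7 + (2 + 0)*(6 + (2 + 0))))*(-27) = (4 + (3 - 5*(-⅓))*(7 + 2*(6 + 2)))*(-27) = (4 + (3 + 5/3)*(7 + 2*8))*(-27) = (4 + 14*(7 + 16)/3)*(-27) = (4 + (14/3)*23)*(-27) = (4 + 322/3)*(-27) = (334/3)*(-27) = -3006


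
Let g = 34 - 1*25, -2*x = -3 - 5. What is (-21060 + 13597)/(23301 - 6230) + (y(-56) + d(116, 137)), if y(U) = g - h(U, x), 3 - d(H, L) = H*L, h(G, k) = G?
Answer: -270138967/17071 ≈ -15824.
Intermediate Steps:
x = 4 (x = -(-3 - 5)/2 = -1/2*(-8) = 4)
d(H, L) = 3 - H*L
g = 9 (g = 34 - 25 = 9)
y(U) = 9 - U
(-21060 + 13597)/(23301 - 6230) + (y(-56) + d(116, 137)) = (-21060 + 13597)/(23301 - 6230) + ((9 - 1*(-56)) + (3 - 1*116*137)) = -7463/17071 + ((9 + 56) + (3 - 15892)) = -7463*1/17071 + (65 - 15889) = -7463/17071 - 15824 = -270138967/17071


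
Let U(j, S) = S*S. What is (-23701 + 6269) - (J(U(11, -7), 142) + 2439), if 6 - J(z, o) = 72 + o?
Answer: -19663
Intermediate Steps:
U(j, S) = S²
J(z, o) = -66 - o (J(z, o) = 6 - (72 + o) = 6 + (-72 - o) = -66 - o)
(-23701 + 6269) - (J(U(11, -7), 142) + 2439) = (-23701 + 6269) - ((-66 - 1*142) + 2439) = -17432 - ((-66 - 142) + 2439) = -17432 - (-208 + 2439) = -17432 - 1*2231 = -17432 - 2231 = -19663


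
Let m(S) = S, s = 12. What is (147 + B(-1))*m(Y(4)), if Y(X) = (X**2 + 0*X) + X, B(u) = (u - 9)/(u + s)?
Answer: 32140/11 ≈ 2921.8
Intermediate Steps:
B(u) = (-9 + u)/(12 + u) (B(u) = (u - 9)/(u + 12) = (-9 + u)/(12 + u))
Y(X) = X + X**2 (Y(X) = (X**2 + 0) + X = X**2 + X = X + X**2)
(147 + B(-1))*m(Y(4)) = (147 + (-9 - 1)/(12 - 1))*(4*(1 + 4)) = (147 - 10/11)*(4*5) = (147 + (1/11)*(-10))*20 = (147 - 10/11)*20 = (1607/11)*20 = 32140/11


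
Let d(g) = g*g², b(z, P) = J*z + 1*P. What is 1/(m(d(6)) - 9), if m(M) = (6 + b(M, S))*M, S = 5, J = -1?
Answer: -1/44289 ≈ -2.2579e-5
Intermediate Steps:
b(z, P) = P - z (b(z, P) = -z + 1*P = -z + P = P - z)
d(g) = g³
m(M) = M*(11 - M) (m(M) = (6 + (5 - M))*M = (11 - M)*M = M*(11 - M))
1/(m(d(6)) - 9) = 1/(6³*(11 - 1*6³) - 9) = 1/(216*(11 - 1*216) - 9) = 1/(216*(11 - 216) - 9) = 1/(216*(-205) - 9) = 1/(-44280 - 9) = 1/(-44289) = -1/44289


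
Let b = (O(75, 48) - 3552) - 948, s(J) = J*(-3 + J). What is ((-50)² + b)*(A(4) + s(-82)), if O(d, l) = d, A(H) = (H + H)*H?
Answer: -13478850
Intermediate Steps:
A(H) = 2*H² (A(H) = (2*H)*H = 2*H²)
b = -4425 (b = (75 - 3552) - 948 = -3477 - 948 = -4425)
((-50)² + b)*(A(4) + s(-82)) = ((-50)² - 4425)*(2*4² - 82*(-3 - 82)) = (2500 - 4425)*(2*16 - 82*(-85)) = -1925*(32 + 6970) = -1925*7002 = -13478850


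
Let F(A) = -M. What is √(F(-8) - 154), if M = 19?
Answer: I*√173 ≈ 13.153*I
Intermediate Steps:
F(A) = -19 (F(A) = -1*19 = -19)
√(F(-8) - 154) = √(-19 - 154) = √(-173) = I*√173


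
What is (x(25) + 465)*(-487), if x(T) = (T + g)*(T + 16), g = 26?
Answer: -1244772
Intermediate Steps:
x(T) = (16 + T)*(26 + T) (x(T) = (T + 26)*(T + 16) = (26 + T)*(16 + T) = (16 + T)*(26 + T))
(x(25) + 465)*(-487) = ((416 + 25**2 + 42*25) + 465)*(-487) = ((416 + 625 + 1050) + 465)*(-487) = (2091 + 465)*(-487) = 2556*(-487) = -1244772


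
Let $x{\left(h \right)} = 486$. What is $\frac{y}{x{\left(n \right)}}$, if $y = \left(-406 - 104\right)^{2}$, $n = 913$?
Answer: $\frac{14450}{27} \approx 535.19$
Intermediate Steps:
$y = 260100$ ($y = \left(-510\right)^{2} = 260100$)
$\frac{y}{x{\left(n \right)}} = \frac{260100}{486} = 260100 \cdot \frac{1}{486} = \frac{14450}{27}$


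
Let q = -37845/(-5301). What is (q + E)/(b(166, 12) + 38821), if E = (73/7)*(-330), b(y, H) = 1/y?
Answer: -2350489450/26569795301 ≈ -0.088465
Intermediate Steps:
q = 4205/589 (q = -37845*(-1/5301) = 4205/589 ≈ 7.1392)
E = -24090/7 (E = (73*(⅐))*(-330) = (73/7)*(-330) = -24090/7 ≈ -3441.4)
(q + E)/(b(166, 12) + 38821) = (4205/589 - 24090/7)/(1/166 + 38821) = -14159575/(4123*(1/166 + 38821)) = -14159575/(4123*6444287/166) = -14159575/4123*166/6444287 = -2350489450/26569795301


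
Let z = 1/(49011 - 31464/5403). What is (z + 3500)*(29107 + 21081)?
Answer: 15503280591922588/88258323 ≈ 1.7566e+8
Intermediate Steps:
z = 1801/88258323 (z = 1/(49011 - 31464*1/5403) = 1/(49011 - 10488/1801) = 1/(88258323/1801) = 1801/88258323 ≈ 2.0406e-5)
(z + 3500)*(29107 + 21081) = (1801/88258323 + 3500)*(29107 + 21081) = (308904132301/88258323)*50188 = 15503280591922588/88258323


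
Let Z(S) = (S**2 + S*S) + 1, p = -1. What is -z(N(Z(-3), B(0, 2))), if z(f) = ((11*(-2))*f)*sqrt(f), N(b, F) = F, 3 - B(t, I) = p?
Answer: 176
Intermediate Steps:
Z(S) = 1 + 2*S**2 (Z(S) = (S**2 + S**2) + 1 = 2*S**2 + 1 = 1 + 2*S**2)
B(t, I) = 4 (B(t, I) = 3 - 1*(-1) = 3 + 1 = 4)
z(f) = -22*f**(3/2) (z(f) = (-22*f)*sqrt(f) = -22*f**(3/2))
-z(N(Z(-3), B(0, 2))) = -(-22)*4**(3/2) = -(-22)*8 = -1*(-176) = 176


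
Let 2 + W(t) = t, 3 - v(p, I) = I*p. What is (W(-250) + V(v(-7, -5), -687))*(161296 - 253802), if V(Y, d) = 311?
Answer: -5457854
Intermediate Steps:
v(p, I) = 3 - I*p
W(t) = -2 + t
(W(-250) + V(v(-7, -5), -687))*(161296 - 253802) = ((-2 - 250) + 311)*(161296 - 253802) = (-252 + 311)*(-92506) = 59*(-92506) = -5457854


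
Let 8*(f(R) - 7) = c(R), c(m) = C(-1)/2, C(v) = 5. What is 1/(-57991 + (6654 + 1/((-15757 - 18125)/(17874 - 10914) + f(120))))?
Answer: -5671/291129807 ≈ -1.9479e-5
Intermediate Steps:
c(m) = 5/2
f(R) = 117/16 (f(R) = 7 + (⅛)*(5/2) = 7 + 5/16 = 117/16)
1/(-57991 + (6654 + 1/((-15757 - 18125)/(17874 - 10914) + f(120)))) = 1/(-57991 + (6654 + 1/((-15757 - 18125)/(17874 - 10914) + 117/16))) = 1/(-57991 + (6654 + 1/(-33882/6960 + 117/16))) = 1/(-57991 + (6654 + 1/(-33882*1/6960 + 117/16))) = 1/(-57991 + (6654 + 1/(-5647/1160 + 117/16))) = 1/(-57991 + (6654 + 1/(5671/2320))) = 1/(-57991 + (6654 + 2320/5671)) = 1/(-57991 + 37737154/5671) = 1/(-291129807/5671) = -5671/291129807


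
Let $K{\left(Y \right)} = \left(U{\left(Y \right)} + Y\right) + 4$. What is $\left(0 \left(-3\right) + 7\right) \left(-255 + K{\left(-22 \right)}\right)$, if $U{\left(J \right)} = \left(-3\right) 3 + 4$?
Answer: $-1946$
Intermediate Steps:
$U{\left(J \right)} = -5$ ($U{\left(J \right)} = -9 + 4 = -5$)
$K{\left(Y \right)} = -1 + Y$ ($K{\left(Y \right)} = \left(-5 + Y\right) + 4 = -1 + Y$)
$\left(0 \left(-3\right) + 7\right) \left(-255 + K{\left(-22 \right)}\right) = \left(0 \left(-3\right) + 7\right) \left(-255 - 23\right) = \left(0 + 7\right) \left(-255 - 23\right) = 7 \left(-278\right) = -1946$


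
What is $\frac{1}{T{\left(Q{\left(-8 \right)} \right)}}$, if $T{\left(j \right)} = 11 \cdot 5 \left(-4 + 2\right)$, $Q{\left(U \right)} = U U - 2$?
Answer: $- \frac{1}{110} \approx -0.0090909$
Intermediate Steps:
$Q{\left(U \right)} = -2 + U^{2}$ ($Q{\left(U \right)} = U^{2} - 2 = -2 + U^{2}$)
$T{\left(j \right)} = -110$ ($T{\left(j \right)} = 55 \left(-2\right) = -110$)
$\frac{1}{T{\left(Q{\left(-8 \right)} \right)}} = \frac{1}{-110} = - \frac{1}{110}$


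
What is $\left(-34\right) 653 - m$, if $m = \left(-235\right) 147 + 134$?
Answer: $12209$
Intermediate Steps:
$m = -34411$ ($m = -34545 + 134 = -34411$)
$\left(-34\right) 653 - m = \left(-34\right) 653 - -34411 = -22202 + 34411 = 12209$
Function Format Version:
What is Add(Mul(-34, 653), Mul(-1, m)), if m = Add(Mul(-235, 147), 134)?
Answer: 12209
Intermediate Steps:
m = -34411 (m = Add(-34545, 134) = -34411)
Add(Mul(-34, 653), Mul(-1, m)) = Add(Mul(-34, 653), Mul(-1, -34411)) = Add(-22202, 34411) = 12209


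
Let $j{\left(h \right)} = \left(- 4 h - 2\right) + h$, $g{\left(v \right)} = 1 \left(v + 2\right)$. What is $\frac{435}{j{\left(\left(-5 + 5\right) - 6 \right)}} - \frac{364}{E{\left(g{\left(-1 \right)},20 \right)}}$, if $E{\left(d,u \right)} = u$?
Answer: $\frac{719}{80} \approx 8.9875$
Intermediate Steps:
$g{\left(v \right)} = 2 + v$ ($g{\left(v \right)} = 1 \left(2 + v\right) = 2 + v$)
$j{\left(h \right)} = -2 - 3 h$ ($j{\left(h \right)} = \left(-2 - 4 h\right) + h = -2 - 3 h$)
$\frac{435}{j{\left(\left(-5 + 5\right) - 6 \right)}} - \frac{364}{E{\left(g{\left(-1 \right)},20 \right)}} = \frac{435}{-2 - 3 \left(\left(-5 + 5\right) - 6\right)} - \frac{364}{20} = \frac{435}{-2 - 3 \left(0 - 6\right)} - \frac{91}{5} = \frac{435}{-2 - -18} - \frac{91}{5} = \frac{435}{-2 + 18} - \frac{91}{5} = \frac{435}{16} - \frac{91}{5} = \frac{719}{80}$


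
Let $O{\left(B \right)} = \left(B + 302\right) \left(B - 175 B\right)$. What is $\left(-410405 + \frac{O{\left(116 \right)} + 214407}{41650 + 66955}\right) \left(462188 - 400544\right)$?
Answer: $- \frac{549621079035864}{21721} \approx -2.5304 \cdot 10^{10}$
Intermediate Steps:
$O{\left(B \right)} = - 174 B \left(302 + B\right)$ ($O{\left(B \right)} = \left(302 + B\right) \left(- 174 B\right) = - 174 B \left(302 + B\right)$)
$\left(-410405 + \frac{O{\left(116 \right)} + 214407}{41650 + 66955}\right) \left(462188 - 400544\right) = \left(-410405 + \frac{\left(-174\right) 116 \left(302 + 116\right) + 214407}{41650 + 66955}\right) \left(462188 - 400544\right) = \left(-410405 + \frac{\left(-174\right) 116 \cdot 418 + 214407}{108605}\right) 61644 = \left(-410405 + \left(-8436912 + 214407\right) \frac{1}{108605}\right) 61644 = \left(-410405 - \frac{1644501}{21721}\right) 61644 = \left(- \frac{8916051506}{21721}\right) 61644 = - \frac{549621079035864}{21721}$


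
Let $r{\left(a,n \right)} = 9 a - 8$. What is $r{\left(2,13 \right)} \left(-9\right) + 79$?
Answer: $-11$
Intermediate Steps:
$r{\left(a,n \right)} = -8 + 9 a$
$r{\left(2,13 \right)} \left(-9\right) + 79 = \left(-8 + 9 \cdot 2\right) \left(-9\right) + 79 = \left(-8 + 18\right) \left(-9\right) + 79 = 10 \left(-9\right) + 79 = -90 + 79 = -11$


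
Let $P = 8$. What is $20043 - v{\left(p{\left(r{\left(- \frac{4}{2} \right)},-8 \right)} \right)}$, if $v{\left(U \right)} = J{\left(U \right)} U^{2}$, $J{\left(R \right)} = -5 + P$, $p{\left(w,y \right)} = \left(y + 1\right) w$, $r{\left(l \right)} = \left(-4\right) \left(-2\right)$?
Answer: $10635$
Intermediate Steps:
$r{\left(l \right)} = 8$
$p{\left(w,y \right)} = w \left(1 + y\right)$ ($p{\left(w,y \right)} = \left(1 + y\right) w = w \left(1 + y\right)$)
$J{\left(R \right)} = 3$ ($J{\left(R \right)} = -5 + 8 = 3$)
$v{\left(U \right)} = 3 U^{2}$
$20043 - v{\left(p{\left(r{\left(- \frac{4}{2} \right)},-8 \right)} \right)} = 20043 - 3 \left(8 \left(1 - 8\right)\right)^{2} = 20043 - 3 \left(8 \left(-7\right)\right)^{2} = 20043 - 3 \left(-56\right)^{2} = 20043 - 3 \cdot 3136 = 20043 - 9408 = 10635$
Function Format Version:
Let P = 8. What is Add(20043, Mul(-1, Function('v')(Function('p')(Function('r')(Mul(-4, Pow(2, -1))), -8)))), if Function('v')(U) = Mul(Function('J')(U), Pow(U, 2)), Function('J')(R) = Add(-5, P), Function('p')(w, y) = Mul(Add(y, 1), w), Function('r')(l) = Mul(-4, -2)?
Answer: 10635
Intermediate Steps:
Function('r')(l) = 8
Function('p')(w, y) = Mul(w, Add(1, y)) (Function('p')(w, y) = Mul(Add(1, y), w) = Mul(w, Add(1, y)))
Function('J')(R) = 3 (Function('J')(R) = Add(-5, 8) = 3)
Function('v')(U) = Mul(3, Pow(U, 2))
Add(20043, Mul(-1, Function('v')(Function('p')(Function('r')(Mul(-4, Pow(2, -1))), -8)))) = Add(20043, Mul(-1, Mul(3, Pow(Mul(8, Add(1, -8)), 2)))) = Add(20043, Mul(-1, Mul(3, Pow(Mul(8, -7), 2)))) = Add(20043, Mul(-1, Mul(3, Pow(-56, 2)))) = Add(20043, Mul(-1, Mul(3, 3136))) = Add(20043, Mul(-1, 9408)) = Add(20043, -9408) = 10635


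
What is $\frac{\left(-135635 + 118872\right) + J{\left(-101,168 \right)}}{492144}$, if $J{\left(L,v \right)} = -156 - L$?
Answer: $- \frac{2803}{82024} \approx -0.034173$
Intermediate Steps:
$\frac{\left(-135635 + 118872\right) + J{\left(-101,168 \right)}}{492144} = \frac{\left(-135635 + 118872\right) - 55}{492144} = \left(-16763 + \left(-156 + 101\right)\right) \frac{1}{492144} = \left(-16763 - 55\right) \frac{1}{492144} = \left(-16818\right) \frac{1}{492144} = - \frac{2803}{82024}$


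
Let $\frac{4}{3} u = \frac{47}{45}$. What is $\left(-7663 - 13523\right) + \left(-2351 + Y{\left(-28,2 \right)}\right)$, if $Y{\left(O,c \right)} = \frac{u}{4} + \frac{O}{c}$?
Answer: $- \frac{5652193}{240} \approx -23551.0$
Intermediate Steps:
$u = \frac{47}{60}$ ($u = \frac{3 \cdot \frac{47}{45}}{4} = \frac{3 \cdot 47 \cdot \frac{1}{45}}{4} = \frac{3}{4} \cdot \frac{47}{45} = \frac{47}{60} \approx 0.78333$)
$Y{\left(O,c \right)} = \frac{47}{240} + \frac{O}{c}$ ($Y{\left(O,c \right)} = \frac{47}{60 \cdot 4} + \frac{O}{c} = \frac{47}{60} \cdot \frac{1}{4} + \frac{O}{c} = \frac{47}{240} + \frac{O}{c}$)
$\left(-7663 - 13523\right) + \left(-2351 + Y{\left(-28,2 \right)}\right) = \left(-7663 - 13523\right) - \left(\frac{564193}{240} + 14\right) = -21186 + \left(-2351 + \left(\frac{47}{240} - 14\right)\right) = -21186 - \frac{567553}{240} = - \frac{5652193}{240}$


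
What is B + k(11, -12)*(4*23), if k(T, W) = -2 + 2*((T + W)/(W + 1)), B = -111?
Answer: -3061/11 ≈ -278.27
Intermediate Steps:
k(T, W) = -2 + 2*(T + W)/(1 + W) (k(T, W) = -2 + 2*((T + W)/(1 + W)) = -2 + 2*(T + W)/(1 + W))
B + k(11, -12)*(4*23) = -111 + (2*(-1 + 11)/(1 - 12))*(4*23) = -111 + (2*10/(-11))*92 = -111 + (2*(-1/11)*10)*92 = -111 - 20/11*92 = -111 - 1840/11 = -3061/11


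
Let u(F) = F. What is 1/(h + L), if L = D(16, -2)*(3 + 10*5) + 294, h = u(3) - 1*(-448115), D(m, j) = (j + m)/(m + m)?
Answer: 16/7174963 ≈ 2.2300e-6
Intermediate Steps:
D(m, j) = (j + m)/(2*m) (D(m, j) = (j + m)/((2*m)) = (j + m)*(1/(2*m)) = (j + m)/(2*m))
h = 448118 (h = 3 - 1*(-448115) = 3 + 448115 = 448118)
L = 5075/16 (L = ((1/2)*(-2 + 16)/16)*(3 + 10*5) + 294 = ((1/2)*(1/16)*14)*(3 + 50) + 294 = (7/16)*53 + 294 = 371/16 + 294 = 5075/16 ≈ 317.19)
1/(h + L) = 1/(448118 + 5075/16) = 1/(7174963/16) = 16/7174963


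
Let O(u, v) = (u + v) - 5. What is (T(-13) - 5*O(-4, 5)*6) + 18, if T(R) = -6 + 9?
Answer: 141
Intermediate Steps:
O(u, v) = -5 + u + v
T(R) = 3
(T(-13) - 5*O(-4, 5)*6) + 18 = (3 - 5*(-5 - 4 + 5)*6) + 18 = (3 - 5*(-4)*6) + 18 = (3 + 20*6) + 18 = (3 + 120) + 18 = 123 + 18 = 141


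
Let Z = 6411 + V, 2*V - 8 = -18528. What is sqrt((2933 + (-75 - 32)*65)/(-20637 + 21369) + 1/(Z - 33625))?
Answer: I*sqrt(6799854476505)/1112457 ≈ 2.344*I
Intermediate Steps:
V = -9260 (V = 4 + (1/2)*(-18528) = 4 - 9264 = -9260)
Z = -2849 (Z = 6411 - 9260 = -2849)
sqrt((2933 + (-75 - 32)*65)/(-20637 + 21369) + 1/(Z - 33625)) = sqrt((2933 + (-75 - 32)*65)/(-20637 + 21369) + 1/(-2849 - 33625)) = sqrt((2933 - 107*65)/732 + 1/(-36474)) = sqrt((2933 - 6955)*(1/732) - 1/36474) = sqrt(-4022*1/732 - 1/36474) = sqrt(-2011/366 - 1/36474) = sqrt(-6112465/1112457) = I*sqrt(6799854476505)/1112457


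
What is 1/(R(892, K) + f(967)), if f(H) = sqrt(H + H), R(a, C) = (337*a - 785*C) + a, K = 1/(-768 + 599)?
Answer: 8611159921/2596270214887907 - 28561*sqrt(1934)/2596270214887907 ≈ 3.3163e-6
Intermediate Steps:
K = -1/169 (K = 1/(-169) = -1/169 ≈ -0.0059172)
R(a, C) = -785*C + 338*a (R(a, C) = (-785*C + 337*a) + a = -785*C + 338*a)
f(H) = sqrt(2)*sqrt(H) (f(H) = sqrt(2*H) = sqrt(2)*sqrt(H))
1/(R(892, K) + f(967)) = 1/((-785*(-1/169) + 338*892) + sqrt(2)*sqrt(967)) = 1/((785/169 + 301496) + sqrt(1934)) = 1/(50953609/169 + sqrt(1934))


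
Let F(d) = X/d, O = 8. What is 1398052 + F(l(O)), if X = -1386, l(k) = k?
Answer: 5591515/4 ≈ 1.3979e+6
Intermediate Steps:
F(d) = -1386/d
1398052 + F(l(O)) = 1398052 - 1386/8 = 1398052 - 1386*1/8 = 1398052 - 693/4 = 5591515/4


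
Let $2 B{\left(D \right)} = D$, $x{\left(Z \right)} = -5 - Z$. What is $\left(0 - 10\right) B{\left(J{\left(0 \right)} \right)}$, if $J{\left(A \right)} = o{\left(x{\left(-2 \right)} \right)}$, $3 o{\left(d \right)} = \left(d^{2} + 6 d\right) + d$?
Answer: $20$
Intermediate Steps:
$o{\left(d \right)} = \frac{d^{2}}{3} + \frac{7 d}{3}$ ($o{\left(d \right)} = \frac{\left(d^{2} + 6 d\right) + d}{3} = \frac{d^{2} + 7 d}{3} = \frac{d^{2}}{3} + \frac{7 d}{3}$)
$J{\left(A \right)} = -4$ ($J{\left(A \right)} = \frac{\left(-5 - -2\right) \left(7 - 3\right)}{3} = \frac{\left(-5 + 2\right) \left(7 + \left(-5 + 2\right)\right)}{3} = \frac{1}{3} \left(-3\right) \left(7 - 3\right) = \frac{1}{3} \left(-3\right) 4 = -4$)
$B{\left(D \right)} = \frac{D}{2}$
$\left(0 - 10\right) B{\left(J{\left(0 \right)} \right)} = \left(0 - 10\right) \frac{1}{2} \left(-4\right) = \left(0 - 10\right) \left(-2\right) = \left(-10\right) \left(-2\right) = 20$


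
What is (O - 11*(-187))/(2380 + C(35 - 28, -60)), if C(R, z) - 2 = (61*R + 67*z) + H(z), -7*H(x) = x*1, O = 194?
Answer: -15757/8417 ≈ -1.8720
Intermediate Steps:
H(x) = -x/7
C(R, z) = 2 + 61*R + 468*z/7 (C(R, z) = 2 + ((61*R + 67*z) - z/7) = 2 + (61*R + 468*z/7) = 2 + 61*R + 468*z/7)
(O - 11*(-187))/(2380 + C(35 - 28, -60)) = (194 - 11*(-187))/(2380 + (2 + 61*(35 - 28) + (468/7)*(-60))) = (194 + 2057)/(2380 + (2 + 61*7 - 28080/7)) = 2251/(2380 + (2 + 427 - 28080/7)) = 2251/(2380 - 25077/7) = 2251/(-8417/7) = 2251*(-7/8417) = -15757/8417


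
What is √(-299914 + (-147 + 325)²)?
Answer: I*√268230 ≈ 517.91*I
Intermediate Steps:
√(-299914 + (-147 + 325)²) = √(-299914 + 178²) = √(-299914 + 31684) = √(-268230) = I*√268230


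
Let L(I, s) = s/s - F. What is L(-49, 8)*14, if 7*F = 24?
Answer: -34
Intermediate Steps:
F = 24/7 (F = (1/7)*24 = 24/7 ≈ 3.4286)
L(I, s) = -17/7 (L(I, s) = s/s - 1*24/7 = 1 - 24/7 = -17/7)
L(-49, 8)*14 = -17/7*14 = -34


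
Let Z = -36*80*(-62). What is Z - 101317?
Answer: 77243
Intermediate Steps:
Z = 178560 (Z = -2880*(-62) = 178560)
Z - 101317 = 178560 - 101317 = 77243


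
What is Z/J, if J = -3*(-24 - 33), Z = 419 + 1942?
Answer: 787/57 ≈ 13.807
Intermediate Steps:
Z = 2361
J = 171 (J = -3*(-57) = 171)
Z/J = 2361/171 = 2361*(1/171) = 787/57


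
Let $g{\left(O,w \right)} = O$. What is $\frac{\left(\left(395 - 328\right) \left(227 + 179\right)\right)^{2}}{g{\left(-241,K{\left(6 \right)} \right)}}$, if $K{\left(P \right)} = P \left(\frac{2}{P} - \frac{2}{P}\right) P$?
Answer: $- \frac{739948804}{241} \approx -3.0703 \cdot 10^{6}$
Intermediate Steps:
$K{\left(P \right)} = 0$ ($K{\left(P \right)} = P 0 P = 0 P = 0$)
$\frac{\left(\left(395 - 328\right) \left(227 + 179\right)\right)^{2}}{g{\left(-241,K{\left(6 \right)} \right)}} = \frac{\left(\left(395 - 328\right) \left(227 + 179\right)\right)^{2}}{-241} = \left(67 \cdot 406\right)^{2} \left(- \frac{1}{241}\right) = 27202^{2} \left(- \frac{1}{241}\right) = 739948804 \left(- \frac{1}{241}\right) = - \frac{739948804}{241}$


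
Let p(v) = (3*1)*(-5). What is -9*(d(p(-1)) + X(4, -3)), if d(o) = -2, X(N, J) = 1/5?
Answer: 81/5 ≈ 16.200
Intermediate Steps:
p(v) = -15 (p(v) = 3*(-5) = -15)
X(N, J) = ⅕
-9*(d(p(-1)) + X(4, -3)) = -9*(-2 + ⅕) = -9*(-9/5) = 81/5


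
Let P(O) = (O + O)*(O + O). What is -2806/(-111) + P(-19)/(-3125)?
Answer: 8608466/346875 ≈ 24.817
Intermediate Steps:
P(O) = 4*O**2 (P(O) = (2*O)*(2*O) = 4*O**2)
-2806/(-111) + P(-19)/(-3125) = -2806/(-111) + (4*(-19)**2)/(-3125) = -2806*(-1/111) + (4*361)*(-1/3125) = 2806/111 + 1444*(-1/3125) = 2806/111 - 1444/3125 = 8608466/346875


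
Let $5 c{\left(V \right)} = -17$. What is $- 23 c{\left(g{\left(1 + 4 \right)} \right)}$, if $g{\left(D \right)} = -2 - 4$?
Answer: $\frac{391}{5} \approx 78.2$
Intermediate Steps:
$g{\left(D \right)} = -6$
$c{\left(V \right)} = - \frac{17}{5}$ ($c{\left(V \right)} = \frac{1}{5} \left(-17\right) = - \frac{17}{5}$)
$- 23 c{\left(g{\left(1 + 4 \right)} \right)} = \left(-23\right) \left(- \frac{17}{5}\right) = \frac{391}{5}$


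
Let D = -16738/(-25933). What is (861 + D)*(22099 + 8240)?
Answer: 677926502289/25933 ≈ 2.6141e+7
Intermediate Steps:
D = 16738/25933 (D = -16738*(-1/25933) = 16738/25933 ≈ 0.64543)
(861 + D)*(22099 + 8240) = (861 + 16738/25933)*(22099 + 8240) = (22345051/25933)*30339 = 677926502289/25933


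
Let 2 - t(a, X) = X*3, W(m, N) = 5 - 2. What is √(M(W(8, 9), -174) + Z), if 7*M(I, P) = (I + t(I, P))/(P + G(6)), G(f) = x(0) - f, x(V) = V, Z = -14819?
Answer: I*√653536345/210 ≈ 121.73*I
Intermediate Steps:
W(m, N) = 3
t(a, X) = 2 - 3*X (t(a, X) = 2 - X*3 = 2 - 3*X)
G(f) = -f (G(f) = 0 - f = -f)
M(I, P) = (2 + I - 3*P)/(7*(-6 + P)) (M(I, P) = ((I + (2 - 3*P))/(P - 1*6))/7 = ((2 + I - 3*P)/(P - 6))/7 = ((2 + I - 3*P)/(-6 + P))/7 = (2 + I - 3*P)/(7*(-6 + P)))
√(M(W(8, 9), -174) + Z) = √((2 + 3 - 3*(-174))/(7*(-6 - 174)) - 14819) = √((⅐)*(2 + 3 + 522)/(-180) - 14819) = √((⅐)*(-1/180)*527 - 14819) = √(-527/1260 - 14819) = √(-18672467/1260) = I*√653536345/210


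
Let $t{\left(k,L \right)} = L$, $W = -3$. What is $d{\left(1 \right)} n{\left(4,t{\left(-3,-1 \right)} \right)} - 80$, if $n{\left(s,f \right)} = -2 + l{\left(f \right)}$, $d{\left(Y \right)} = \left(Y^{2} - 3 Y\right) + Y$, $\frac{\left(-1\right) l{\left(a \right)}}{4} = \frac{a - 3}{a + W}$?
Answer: $-74$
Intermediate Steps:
$l{\left(a \right)} = -4$ ($l{\left(a \right)} = - 4 \frac{a - 3}{a - 3} = - 4 \frac{-3 + a}{-3 + a} = \left(-4\right) 1 = -4$)
$d{\left(Y \right)} = Y^{2} - 2 Y$
$n{\left(s,f \right)} = -6$ ($n{\left(s,f \right)} = -2 - 4 = -6$)
$d{\left(1 \right)} n{\left(4,t{\left(-3,-1 \right)} \right)} - 80 = 1 \left(-2 + 1\right) \left(-6\right) - 80 = 1 \left(-1\right) \left(-6\right) - 80 = \left(-1\right) \left(-6\right) - 80 = 6 - 80 = -74$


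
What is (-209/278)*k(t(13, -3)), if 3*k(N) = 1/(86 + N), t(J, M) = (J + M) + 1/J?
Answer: -2717/1041666 ≈ -0.0026083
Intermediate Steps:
t(J, M) = J + M + 1/J
k(N) = 1/(3*(86 + N))
(-209/278)*k(t(13, -3)) = (-209/278)*(1/(3*(86 + (13 - 3 + 1/13)))) = (-209*1/278)*(1/(3*(86 + (13 - 3 + 1/13)))) = -209/(834*(86 + 131/13)) = -209/(834*1249/13) = -209*13/(834*1249) = -209/278*13/3747 = -2717/1041666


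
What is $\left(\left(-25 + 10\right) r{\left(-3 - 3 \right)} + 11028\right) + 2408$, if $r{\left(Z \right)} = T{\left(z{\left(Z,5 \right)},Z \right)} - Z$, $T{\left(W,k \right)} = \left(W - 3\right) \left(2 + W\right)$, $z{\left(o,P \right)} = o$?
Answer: $12806$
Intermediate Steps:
$T{\left(W,k \right)} = \left(-3 + W\right) \left(2 + W\right)$
$r{\left(Z \right)} = -6 + Z^{2} - 2 Z$ ($r{\left(Z \right)} = \left(-6 + Z^{2} - Z\right) - Z = -6 + Z^{2} - 2 Z$)
$\left(\left(-25 + 10\right) r{\left(-3 - 3 \right)} + 11028\right) + 2408 = \left(\left(-25 + 10\right) \left(-6 + \left(-3 - 3\right)^{2} - 2 \left(-3 - 3\right)\right) + 11028\right) + 2408 = \left(- 15 \left(-6 + \left(-3 - 3\right)^{2} - 2 \left(-3 - 3\right)\right) + 11028\right) + 2408 = \left(- 15 \left(-6 + \left(-6\right)^{2} - -12\right) + 11028\right) + 2408 = \left(- 15 \left(-6 + 36 + 12\right) + 11028\right) + 2408 = \left(\left(-15\right) 42 + 11028\right) + 2408 = \left(-630 + 11028\right) + 2408 = 10398 + 2408 = 12806$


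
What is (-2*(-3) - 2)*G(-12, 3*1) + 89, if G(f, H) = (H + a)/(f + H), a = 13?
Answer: 737/9 ≈ 81.889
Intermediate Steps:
G(f, H) = (13 + H)/(H + f) (G(f, H) = (H + 13)/(f + H) = (13 + H)/(H + f))
(-2*(-3) - 2)*G(-12, 3*1) + 89 = (-2*(-3) - 2)*((13 + 3*1)/(3*1 - 12)) + 89 = (6 - 2)*((13 + 3)/(3 - 12)) + 89 = 4*(16/(-9)) + 89 = 4*(-⅑*16) + 89 = 4*(-16/9) + 89 = -64/9 + 89 = 737/9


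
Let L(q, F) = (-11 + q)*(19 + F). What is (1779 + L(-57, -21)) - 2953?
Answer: -1038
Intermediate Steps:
(1779 + L(-57, -21)) - 2953 = (1779 + (-209 - 11*(-21) + 19*(-57) - 21*(-57))) - 2953 = (1779 + (-209 + 231 - 1083 + 1197)) - 2953 = (1779 + 136) - 2953 = 1915 - 2953 = -1038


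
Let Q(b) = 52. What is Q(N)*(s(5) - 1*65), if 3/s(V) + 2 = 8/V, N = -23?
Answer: -3770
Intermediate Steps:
s(V) = 3/(-2 + 8/V)
Q(N)*(s(5) - 1*65) = 52*(-3*5/(-8 + 2*5) - 1*65) = 52*(-3*5/(-8 + 10) - 65) = 52*(-3*5/2 - 65) = 52*(-3*5*½ - 65) = 52*(-15/2 - 65) = 52*(-145/2) = -3770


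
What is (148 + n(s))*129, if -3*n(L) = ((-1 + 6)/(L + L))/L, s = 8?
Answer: 2443561/128 ≈ 19090.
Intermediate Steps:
n(L) = -5/(6*L²) (n(L) = -(-1 + 6)/(L + L)/(3*L) = -5/((2*L))/(3*L) = -5*(1/(2*L))/(3*L) = -5/(2*L)/(3*L) = -5/(6*L²))
(148 + n(s))*129 = (148 - ⅚/8²)*129 = (148 - ⅚*1/64)*129 = (148 - 5/384)*129 = (56827/384)*129 = 2443561/128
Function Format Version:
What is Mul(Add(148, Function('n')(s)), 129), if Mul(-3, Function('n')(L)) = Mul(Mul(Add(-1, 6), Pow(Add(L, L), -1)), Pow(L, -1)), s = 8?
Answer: Rational(2443561, 128) ≈ 19090.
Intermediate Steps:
Function('n')(L) = Mul(Rational(-5, 6), Pow(L, -2)) (Function('n')(L) = Mul(Rational(-1, 3), Mul(Mul(Add(-1, 6), Pow(Add(L, L), -1)), Pow(L, -1))) = Mul(Rational(-1, 3), Mul(Mul(5, Pow(Mul(2, L), -1)), Pow(L, -1))) = Mul(Rational(-1, 3), Mul(Mul(5, Mul(Rational(1, 2), Pow(L, -1))), Pow(L, -1))) = Mul(Rational(-1, 3), Mul(Mul(Rational(5, 2), Pow(L, -1)), Pow(L, -1))) = Mul(Rational(-1, 3), Mul(Rational(5, 2), Pow(L, -2))) = Mul(Rational(-5, 6), Pow(L, -2)))
Mul(Add(148, Function('n')(s)), 129) = Mul(Add(148, Mul(Rational(-5, 6), Pow(8, -2))), 129) = Mul(Add(148, Mul(Rational(-5, 6), Rational(1, 64))), 129) = Mul(Add(148, Rational(-5, 384)), 129) = Mul(Rational(56827, 384), 129) = Rational(2443561, 128)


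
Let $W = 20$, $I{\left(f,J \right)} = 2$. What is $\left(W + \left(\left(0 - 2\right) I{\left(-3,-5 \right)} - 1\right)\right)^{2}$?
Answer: $225$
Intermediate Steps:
$\left(W + \left(\left(0 - 2\right) I{\left(-3,-5 \right)} - 1\right)\right)^{2} = \left(20 + \left(\left(0 - 2\right) 2 - 1\right)\right)^{2} = \left(20 - 5\right)^{2} = 15^{2} = 225$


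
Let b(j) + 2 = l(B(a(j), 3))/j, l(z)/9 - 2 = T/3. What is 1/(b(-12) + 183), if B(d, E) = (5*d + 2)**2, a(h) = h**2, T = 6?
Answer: 1/178 ≈ 0.0056180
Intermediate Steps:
B(d, E) = (2 + 5*d)**2
l(z) = 36 (l(z) = 18 + 9*(6/3) = 18 + 9*(6*(1/3)) = 18 + 9*2 = 18 + 18 = 36)
b(j) = -2 + 36/j
1/(b(-12) + 183) = 1/((-2 + 36/(-12)) + 183) = 1/((-2 + 36*(-1/12)) + 183) = 1/((-2 - 3) + 183) = 1/(-5 + 183) = 1/178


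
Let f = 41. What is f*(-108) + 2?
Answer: -4426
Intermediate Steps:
f*(-108) + 2 = 41*(-108) + 2 = -4428 + 2 = -4426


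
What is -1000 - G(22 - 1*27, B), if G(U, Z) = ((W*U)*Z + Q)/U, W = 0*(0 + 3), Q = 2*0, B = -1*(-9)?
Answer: -1000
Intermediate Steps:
B = 9
Q = 0
W = 0 (W = 0*3 = 0)
G(U, Z) = 0 (G(U, Z) = ((0*U)*Z + 0)/U = (0*Z + 0)/U = (0 + 0)/U = 0/U = 0)
-1000 - G(22 - 1*27, B) = -1000 - 1*0 = -1000 + 0 = -1000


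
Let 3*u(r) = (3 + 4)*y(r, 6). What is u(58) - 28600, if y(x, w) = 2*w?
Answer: -28572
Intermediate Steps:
u(r) = 28 (u(r) = ((3 + 4)*(2*6))/3 = (7*12)/3 = (⅓)*84 = 28)
u(58) - 28600 = 28 - 28600 = -28572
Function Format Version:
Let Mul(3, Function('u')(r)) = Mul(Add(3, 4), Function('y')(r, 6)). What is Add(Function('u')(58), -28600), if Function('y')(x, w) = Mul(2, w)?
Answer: -28572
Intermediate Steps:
Function('u')(r) = 28 (Function('u')(r) = Mul(Rational(1, 3), Mul(Add(3, 4), Mul(2, 6))) = Mul(Rational(1, 3), Mul(7, 12)) = Mul(Rational(1, 3), 84) = 28)
Add(Function('u')(58), -28600) = Add(28, -28600) = -28572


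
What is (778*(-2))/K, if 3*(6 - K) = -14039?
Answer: -4668/14057 ≈ -0.33208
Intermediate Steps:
K = 14057/3 (K = 6 - ⅓*(-14039) = 6 + 14039/3 = 14057/3 ≈ 4685.7)
(778*(-2))/K = (778*(-2))/(14057/3) = -1556*3/14057 = -4668/14057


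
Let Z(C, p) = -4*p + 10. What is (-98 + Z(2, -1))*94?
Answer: -7896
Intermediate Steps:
Z(C, p) = 10 - 4*p
(-98 + Z(2, -1))*94 = (-98 + (10 - 4*(-1)))*94 = (-98 + (10 + 4))*94 = (-98 + 14)*94 = -84*94 = -7896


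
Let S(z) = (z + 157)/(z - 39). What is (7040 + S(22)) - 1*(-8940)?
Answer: 271481/17 ≈ 15969.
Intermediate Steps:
S(z) = (157 + z)/(-39 + z)
(7040 + S(22)) - 1*(-8940) = (7040 + (157 + 22)/(-39 + 22)) - 1*(-8940) = (7040 + 179/(-17)) + 8940 = (7040 - 1/17*179) + 8940 = (7040 - 179/17) + 8940 = 119501/17 + 8940 = 271481/17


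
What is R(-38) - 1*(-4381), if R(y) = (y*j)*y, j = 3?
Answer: 8713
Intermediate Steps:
R(y) = 3*y² (R(y) = (y*3)*y = (3*y)*y = 3*y²)
R(-38) - 1*(-4381) = 3*(-38)² - 1*(-4381) = 3*1444 + 4381 = 4332 + 4381 = 8713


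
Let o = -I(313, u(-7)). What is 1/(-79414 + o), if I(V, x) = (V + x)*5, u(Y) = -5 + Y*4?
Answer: -1/80814 ≈ -1.2374e-5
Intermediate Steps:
u(Y) = -5 + 4*Y
I(V, x) = 5*V + 5*x
o = -1400 (o = -(5*313 + 5*(-5 + 4*(-7))) = -(1565 + 5*(-5 - 28)) = -(1565 + 5*(-33)) = -(1565 - 165) = -1*1400 = -1400)
1/(-79414 + o) = 1/(-79414 - 1400) = 1/(-80814) = -1/80814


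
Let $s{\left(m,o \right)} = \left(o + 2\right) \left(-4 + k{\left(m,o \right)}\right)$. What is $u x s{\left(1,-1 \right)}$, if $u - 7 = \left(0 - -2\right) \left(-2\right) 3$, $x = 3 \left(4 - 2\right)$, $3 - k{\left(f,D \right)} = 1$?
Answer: $60$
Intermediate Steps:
$k{\left(f,D \right)} = 2$ ($k{\left(f,D \right)} = 3 - 1 = 2$)
$x = 6$ ($x = 3 \cdot 2 = 6$)
$u = -5$ ($u = 7 + \left(0 - -2\right) \left(-2\right) 3 = 7 + \left(0 + 2\right) \left(-2\right) 3 = 7 + 2 \left(-2\right) 3 = 7 - 12 = -5$)
$s{\left(m,o \right)} = -4 - 2 o$ ($s{\left(m,o \right)} = \left(o + 2\right) \left(-4 + 2\right) = \left(2 + o\right) \left(-2\right) = -4 - 2 o$)
$u x s{\left(1,-1 \right)} = \left(-5\right) 6 \left(-4 - -2\right) = - 30 \left(-4 + 2\right) = \left(-30\right) \left(-2\right) = 60$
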